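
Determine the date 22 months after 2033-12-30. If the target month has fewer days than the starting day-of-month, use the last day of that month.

October 30, 2035

Advancing 22 months from December 30, 2033.
month 12 + 22 = 34, which is month 10 of year 2035 → October 2035.
Day 30 is valid in October, giving October 30, 2035.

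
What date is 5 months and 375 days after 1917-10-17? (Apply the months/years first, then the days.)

March 27, 1919

Advancing 5 months and 375 days from October 17, 1917: first the month/year part, then the days.
month 10 + 5 = 15, which is month 3 of year 1918 → March 1918.
Day 17 is valid in March, giving March 17, 1918.
Now add 375 days from March 17, 1918.
March has 31 days, so 31 − 17 = 14 days remain after March 17, 1918; 375 − 14 = 361 left.
April 1918 has 30 days: 361 − 30 = 331 left.
May 1918 has 31 days: 331 − 31 = 300 left.
June 1918 has 30 days: 300 − 30 = 270 left.
July 1918 has 31 days: 270 − 31 = 239 left.
August 1918 has 31 days: 239 − 31 = 208 left.
September 1918 has 30 days: 208 − 30 = 178 left.
October 1918 has 31 days: 178 − 31 = 147 left.
November 1918 has 30 days: 147 − 30 = 117 left.
December 1918 has 31 days: 117 − 31 = 86 left.
January 1919 has 31 days: 86 − 31 = 55 left.
February 1919 has 28 days (1919 is not a leap year): 55 − 28 = 27 left.
27 days into March 1919 → March 27, 1919.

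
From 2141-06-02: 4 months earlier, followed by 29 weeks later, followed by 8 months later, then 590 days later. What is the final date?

Going back 4 months from June 2, 2141:
month 6 − 4 = 2 → February 2141.
Day 2 is valid in February, giving February 2, 2141.
Counting forward 29 weeks (= 203 days) from February 2, 2141:
February has 28 days, so 28 − 2 = 26 days remain after February 2, 2141; 203 − 26 = 177 left.
March 2141 has 31 days: 177 − 31 = 146 left.
April 2141 has 30 days: 146 − 30 = 116 left.
May 2141 has 31 days: 116 − 31 = 85 left.
June 2141 has 30 days: 85 − 30 = 55 left.
July 2141 has 31 days: 55 − 31 = 24 left.
24 days into August 2141 → August 24, 2141.
Adding 8 months from August 24, 2141:
month 8 + 8 = 16, which is month 4 of year 2142 → April 2142.
Day 24 is valid in April, giving April 24, 2142.
Advancing 590 days from April 24, 2142:
April has 30 days, so 30 − 24 = 6 days remain after April 24, 2142; 590 − 6 = 584 left.
May 2142 has 31 days: 584 − 31 = 553 left.
June 2142 has 30 days: 553 − 30 = 523 left.
July 2142 has 31 days: 523 − 31 = 492 left.
August 2142 has 31 days: 492 − 31 = 461 left.
September 2142 has 30 days: 461 − 30 = 431 left.
October 2142 has 31 days: 431 − 31 = 400 left.
November 2142 has 30 days: 400 − 30 = 370 left.
December 2142 has 31 days: 370 − 31 = 339 left.
January 2143 has 31 days: 339 − 31 = 308 left.
February 2143 has 28 days (2143 is not a leap year): 308 − 28 = 280 left.
March 2143 has 31 days: 280 − 31 = 249 left.
April 2143 has 30 days: 249 − 30 = 219 left.
May 2143 has 31 days: 219 − 31 = 188 left.
June 2143 has 30 days: 188 − 30 = 158 left.
July 2143 has 31 days: 158 − 31 = 127 left.
August 2143 has 31 days: 127 − 31 = 96 left.
September 2143 has 30 days: 96 − 30 = 66 left.
October 2143 has 31 days: 66 − 31 = 35 left.
November 2143 has 30 days: 35 − 30 = 5 left.
5 days into December 2143 → December 5, 2143.

December 5, 2143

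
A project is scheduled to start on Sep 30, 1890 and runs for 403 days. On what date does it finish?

Counting forward 403 days from September 30, 1890.
September has 30 days, so 30 − 30 = 0 days remain after September 30, 1890; 403 − 0 = 403 left.
October 1890 has 31 days: 403 − 31 = 372 left.
November 1890 has 30 days: 372 − 30 = 342 left.
December 1890 has 31 days: 342 − 31 = 311 left.
January 1891 has 31 days: 311 − 31 = 280 left.
February 1891 has 28 days (1891 is not a leap year): 280 − 28 = 252 left.
March 1891 has 31 days: 252 − 31 = 221 left.
April 1891 has 30 days: 221 − 30 = 191 left.
May 1891 has 31 days: 191 − 31 = 160 left.
June 1891 has 30 days: 160 − 30 = 130 left.
July 1891 has 31 days: 130 − 31 = 99 left.
August 1891 has 31 days: 99 − 31 = 68 left.
September 1891 has 30 days: 68 − 30 = 38 left.
October 1891 has 31 days: 38 − 31 = 7 left.
7 days into November 1891 → November 7, 1891.

November 7, 1891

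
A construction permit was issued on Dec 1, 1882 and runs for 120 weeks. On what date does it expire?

March 20, 1885

Adding 120 weeks = 840 days from December 1, 1882.
December has 31 days, so 31 − 1 = 30 days remain after December 1, 1882; 840 − 30 = 810 left.
January 1883 has 31 days: 810 − 31 = 779 left.
February 1883 has 28 days (1883 is not a leap year): 779 − 28 = 751 left.
March 1883 has 31 days: 751 − 31 = 720 left.
April 1883 has 30 days: 720 − 30 = 690 left.
May 1883 has 31 days: 690 − 31 = 659 left.
June 1883 has 30 days: 659 − 30 = 629 left.
July 1883 has 31 days: 629 − 31 = 598 left.
August 1883 has 31 days: 598 − 31 = 567 left.
September 1883 has 30 days: 567 − 30 = 537 left.
October 1883 has 31 days: 537 − 31 = 506 left.
November 1883 has 30 days: 506 − 30 = 476 left.
December 1883 has 31 days: 476 − 31 = 445 left.
January 1884 has 31 days: 445 − 31 = 414 left.
February 1884 has 29 days (1884 is a leap year): 414 − 29 = 385 left.
March 1884 has 31 days: 385 − 31 = 354 left.
April 1884 has 30 days: 354 − 30 = 324 left.
May 1884 has 31 days: 324 − 31 = 293 left.
June 1884 has 30 days: 293 − 30 = 263 left.
July 1884 has 31 days: 263 − 31 = 232 left.
August 1884 has 31 days: 232 − 31 = 201 left.
September 1884 has 30 days: 201 − 30 = 171 left.
October 1884 has 31 days: 171 − 31 = 140 left.
November 1884 has 30 days: 140 − 30 = 110 left.
December 1884 has 31 days: 110 − 31 = 79 left.
January 1885 has 31 days: 79 − 31 = 48 left.
February 1885 has 28 days (1885 is not a leap year): 48 − 28 = 20 left.
20 days into March 1885 → March 20, 1885.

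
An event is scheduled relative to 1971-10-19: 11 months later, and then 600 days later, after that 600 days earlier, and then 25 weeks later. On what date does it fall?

March 13, 1973

Advancing 11 months from October 19, 1971:
month 10 + 11 = 21, which is month 9 of year 1972 → September 1972.
Day 19 is valid in September, giving September 19, 1972.
Adding 600 days from September 19, 1972:
September has 30 days, so 30 − 19 = 11 days remain after September 19, 1972; 600 − 11 = 589 left.
October 1972 has 31 days: 589 − 31 = 558 left.
November 1972 has 30 days: 558 − 30 = 528 left.
December 1972 has 31 days: 528 − 31 = 497 left.
January 1973 has 31 days: 497 − 31 = 466 left.
February 1973 has 28 days (1973 is not a leap year): 466 − 28 = 438 left.
March 1973 has 31 days: 438 − 31 = 407 left.
April 1973 has 30 days: 407 − 30 = 377 left.
May 1973 has 31 days: 377 − 31 = 346 left.
June 1973 has 30 days: 346 − 30 = 316 left.
July 1973 has 31 days: 316 − 31 = 285 left.
August 1973 has 31 days: 285 − 31 = 254 left.
September 1973 has 30 days: 254 − 30 = 224 left.
October 1973 has 31 days: 224 − 31 = 193 left.
November 1973 has 30 days: 193 − 30 = 163 left.
December 1973 has 31 days: 163 − 31 = 132 left.
January 1974 has 31 days: 132 − 31 = 101 left.
February 1974 has 28 days (1974 is not a leap year): 101 − 28 = 73 left.
March 1974 has 31 days: 73 − 31 = 42 left.
April 1974 has 30 days: 42 − 30 = 12 left.
12 days into May 1974 → May 12, 1974.
Counting back 600 days from May 12, 1974:
Going back 12 days from May 12, 1974 reaches the end of the previous month; 600 − 12 = 588 left.
April 1974 has 30 days: 588 − 30 = 558 left.
March 1974 has 31 days: 558 − 31 = 527 left.
February 1974 has 28 days (1974 is not a leap year): 527 − 28 = 499 left.
January 1974 has 31 days: 499 − 31 = 468 left.
December 1973 has 31 days: 468 − 31 = 437 left.
November 1973 has 30 days: 437 − 30 = 407 left.
October 1973 has 31 days: 407 − 31 = 376 left.
September 1973 has 30 days: 376 − 30 = 346 left.
August 1973 has 31 days: 346 − 31 = 315 left.
July 1973 has 31 days: 315 − 31 = 284 left.
June 1973 has 30 days: 284 − 30 = 254 left.
May 1973 has 31 days: 254 − 31 = 223 left.
April 1973 has 30 days: 223 − 30 = 193 left.
March 1973 has 31 days: 193 − 31 = 162 left.
February 1973 has 28 days (1973 is not a leap year): 162 − 28 = 134 left.
January 1973 has 31 days: 134 − 31 = 103 left.
December 1972 has 31 days: 103 − 31 = 72 left.
November 1972 has 30 days: 72 − 30 = 42 left.
October 1972 has 31 days: 42 − 31 = 11 left.
September 1972 has 30 days; 30 − 11 = 19 → September 19, 1972.
Advancing 25 weeks (= 175 days) from September 19, 1972:
September has 30 days, so 30 − 19 = 11 days remain after September 19, 1972; 175 − 11 = 164 left.
October 1972 has 31 days: 164 − 31 = 133 left.
November 1972 has 30 days: 133 − 30 = 103 left.
December 1972 has 31 days: 103 − 31 = 72 left.
January 1973 has 31 days: 72 − 31 = 41 left.
February 1973 has 28 days (1973 is not a leap year): 41 − 28 = 13 left.
13 days into March 1973 → March 13, 1973.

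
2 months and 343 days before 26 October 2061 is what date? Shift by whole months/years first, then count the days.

Subtracting 2 months and 343 days from October 26, 2061: first the month/year part, then the days.
month 10 − 2 = 8 → August 2061.
Day 26 is valid in August, giving August 26, 2061.
Now subtract 343 days from August 26, 2061.
Going back 26 days from August 26, 2061 reaches the end of the previous month; 343 − 26 = 317 left.
July 2061 has 31 days: 317 − 31 = 286 left.
June 2061 has 30 days: 286 − 30 = 256 left.
May 2061 has 31 days: 256 − 31 = 225 left.
April 2061 has 30 days: 225 − 30 = 195 left.
March 2061 has 31 days: 195 − 31 = 164 left.
February 2061 has 28 days (2061 is not a leap year): 164 − 28 = 136 left.
January 2061 has 31 days: 136 − 31 = 105 left.
December 2060 has 31 days: 105 − 31 = 74 left.
November 2060 has 30 days: 74 − 30 = 44 left.
October 2060 has 31 days: 44 − 31 = 13 left.
September 2060 has 30 days; 30 − 13 = 17 → September 17, 2060.

September 17, 2060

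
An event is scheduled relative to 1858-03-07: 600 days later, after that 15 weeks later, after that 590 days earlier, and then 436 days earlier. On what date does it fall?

April 20, 1857

Adding 600 days from March 7, 1858:
March has 31 days, so 31 − 7 = 24 days remain after March 7, 1858; 600 − 24 = 576 left.
April 1858 has 30 days: 576 − 30 = 546 left.
May 1858 has 31 days: 546 − 31 = 515 left.
June 1858 has 30 days: 515 − 30 = 485 left.
July 1858 has 31 days: 485 − 31 = 454 left.
August 1858 has 31 days: 454 − 31 = 423 left.
September 1858 has 30 days: 423 − 30 = 393 left.
October 1858 has 31 days: 393 − 31 = 362 left.
November 1858 has 30 days: 362 − 30 = 332 left.
December 1858 has 31 days: 332 − 31 = 301 left.
January 1859 has 31 days: 301 − 31 = 270 left.
February 1859 has 28 days (1859 is not a leap year): 270 − 28 = 242 left.
March 1859 has 31 days: 242 − 31 = 211 left.
April 1859 has 30 days: 211 − 30 = 181 left.
May 1859 has 31 days: 181 − 31 = 150 left.
June 1859 has 30 days: 150 − 30 = 120 left.
July 1859 has 31 days: 120 − 31 = 89 left.
August 1859 has 31 days: 89 − 31 = 58 left.
September 1859 has 30 days: 58 − 30 = 28 left.
28 days into October 1859 → October 28, 1859.
Advancing 15 weeks (= 105 days) from October 28, 1859:
October has 31 days, so 31 − 28 = 3 days remain after October 28, 1859; 105 − 3 = 102 left.
November 1859 has 30 days: 102 − 30 = 72 left.
December 1859 has 31 days: 72 − 31 = 41 left.
January 1860 has 31 days: 41 − 31 = 10 left.
10 days into February 1860 → February 10, 1860.
Counting back 590 days from February 10, 1860:
Going back 10 days from February 10, 1860 reaches the end of the previous month; 590 − 10 = 580 left.
January 1860 has 31 days: 580 − 31 = 549 left.
December 1859 has 31 days: 549 − 31 = 518 left.
November 1859 has 30 days: 518 − 30 = 488 left.
October 1859 has 31 days: 488 − 31 = 457 left.
September 1859 has 30 days: 457 − 30 = 427 left.
August 1859 has 31 days: 427 − 31 = 396 left.
July 1859 has 31 days: 396 − 31 = 365 left.
June 1859 has 30 days: 365 − 30 = 335 left.
May 1859 has 31 days: 335 − 31 = 304 left.
April 1859 has 30 days: 304 − 30 = 274 left.
March 1859 has 31 days: 274 − 31 = 243 left.
February 1859 has 28 days (1859 is not a leap year): 243 − 28 = 215 left.
January 1859 has 31 days: 215 − 31 = 184 left.
December 1858 has 31 days: 184 − 31 = 153 left.
November 1858 has 30 days: 153 − 30 = 123 left.
October 1858 has 31 days: 123 − 31 = 92 left.
September 1858 has 30 days: 92 − 30 = 62 left.
August 1858 has 31 days: 62 − 31 = 31 left.
July 1858 has 31 days: 31 − 31 = 0 left.
June 1858 has 30 days; 30 − 0 = 30 → June 30, 1858.
Counting back 436 days from June 30, 1858:
Going back 30 days from June 30, 1858 reaches the end of the previous month; 436 − 30 = 406 left.
May 1858 has 31 days: 406 − 31 = 375 left.
April 1858 has 30 days: 375 − 30 = 345 left.
March 1858 has 31 days: 345 − 31 = 314 left.
February 1858 has 28 days (1858 is not a leap year): 314 − 28 = 286 left.
January 1858 has 31 days: 286 − 31 = 255 left.
December 1857 has 31 days: 255 − 31 = 224 left.
November 1857 has 30 days: 224 − 30 = 194 left.
October 1857 has 31 days: 194 − 31 = 163 left.
September 1857 has 30 days: 163 − 30 = 133 left.
August 1857 has 31 days: 133 − 31 = 102 left.
July 1857 has 31 days: 102 − 31 = 71 left.
June 1857 has 30 days: 71 − 30 = 41 left.
May 1857 has 31 days: 41 − 31 = 10 left.
April 1857 has 30 days; 30 − 10 = 20 → April 20, 1857.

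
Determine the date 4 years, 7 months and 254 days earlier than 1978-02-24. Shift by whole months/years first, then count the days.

November 12, 1972

Going back 4 years, 7 months and 254 days from February 24, 1978: first the month/year part, then the days.
-4 years → 1974; month 2 − 7 = -5, which is month 7 of year 1973 → July 1973.
Day 24 is valid in July, giving July 24, 1973.
Now subtract 254 days from July 24, 1973.
Going back 24 days from July 24, 1973 reaches the end of the previous month; 254 − 24 = 230 left.
June 1973 has 30 days: 230 − 30 = 200 left.
May 1973 has 31 days: 200 − 31 = 169 left.
April 1973 has 30 days: 169 − 30 = 139 left.
March 1973 has 31 days: 139 − 31 = 108 left.
February 1973 has 28 days (1973 is not a leap year): 108 − 28 = 80 left.
January 1973 has 31 days: 80 − 31 = 49 left.
December 1972 has 31 days: 49 − 31 = 18 left.
November 1972 has 30 days; 30 − 18 = 12 → November 12, 1972.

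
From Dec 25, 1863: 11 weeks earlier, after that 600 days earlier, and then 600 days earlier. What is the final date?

Subtracting 11 weeks (= 77 days) from December 25, 1863:
Going back 25 days from December 25, 1863 reaches the end of the previous month; 77 − 25 = 52 left.
November 1863 has 30 days: 52 − 30 = 22 left.
October 1863 has 31 days; 31 − 22 = 9 → October 9, 1863.
Subtracting 600 days from October 9, 1863:
Going back 9 days from October 9, 1863 reaches the end of the previous month; 600 − 9 = 591 left.
September 1863 has 30 days: 591 − 30 = 561 left.
August 1863 has 31 days: 561 − 31 = 530 left.
July 1863 has 31 days: 530 − 31 = 499 left.
June 1863 has 30 days: 499 − 30 = 469 left.
May 1863 has 31 days: 469 − 31 = 438 left.
April 1863 has 30 days: 438 − 30 = 408 left.
March 1863 has 31 days: 408 − 31 = 377 left.
February 1863 has 28 days (1863 is not a leap year): 377 − 28 = 349 left.
January 1863 has 31 days: 349 − 31 = 318 left.
December 1862 has 31 days: 318 − 31 = 287 left.
November 1862 has 30 days: 287 − 30 = 257 left.
October 1862 has 31 days: 257 − 31 = 226 left.
September 1862 has 30 days: 226 − 30 = 196 left.
August 1862 has 31 days: 196 − 31 = 165 left.
July 1862 has 31 days: 165 − 31 = 134 left.
June 1862 has 30 days: 134 − 30 = 104 left.
May 1862 has 31 days: 104 − 31 = 73 left.
April 1862 has 30 days: 73 − 30 = 43 left.
March 1862 has 31 days: 43 − 31 = 12 left.
February 1862 has 28 days; 28 − 12 = 16 → February 16, 1862.
Subtracting 600 days from February 16, 1862:
Going back 16 days from February 16, 1862 reaches the end of the previous month; 600 − 16 = 584 left.
January 1862 has 31 days: 584 − 31 = 553 left.
December 1861 has 31 days: 553 − 31 = 522 left.
November 1861 has 30 days: 522 − 30 = 492 left.
October 1861 has 31 days: 492 − 31 = 461 left.
September 1861 has 30 days: 461 − 30 = 431 left.
August 1861 has 31 days: 431 − 31 = 400 left.
July 1861 has 31 days: 400 − 31 = 369 left.
June 1861 has 30 days: 369 − 30 = 339 left.
May 1861 has 31 days: 339 − 31 = 308 left.
April 1861 has 30 days: 308 − 30 = 278 left.
March 1861 has 31 days: 278 − 31 = 247 left.
February 1861 has 28 days (1861 is not a leap year): 247 − 28 = 219 left.
January 1861 has 31 days: 219 − 31 = 188 left.
December 1860 has 31 days: 188 − 31 = 157 left.
November 1860 has 30 days: 157 − 30 = 127 left.
October 1860 has 31 days: 127 − 31 = 96 left.
September 1860 has 30 days: 96 − 30 = 66 left.
August 1860 has 31 days: 66 − 31 = 35 left.
July 1860 has 31 days: 35 − 31 = 4 left.
June 1860 has 30 days; 30 − 4 = 26 → June 26, 1860.

June 26, 1860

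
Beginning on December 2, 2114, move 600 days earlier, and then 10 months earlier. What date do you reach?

Going back 600 days from December 2, 2114:
Going back 2 days from December 2, 2114 reaches the end of the previous month; 600 − 2 = 598 left.
November 2114 has 30 days: 598 − 30 = 568 left.
October 2114 has 31 days: 568 − 31 = 537 left.
September 2114 has 30 days: 537 − 30 = 507 left.
August 2114 has 31 days: 507 − 31 = 476 left.
July 2114 has 31 days: 476 − 31 = 445 left.
June 2114 has 30 days: 445 − 30 = 415 left.
May 2114 has 31 days: 415 − 31 = 384 left.
April 2114 has 30 days: 384 − 30 = 354 left.
March 2114 has 31 days: 354 − 31 = 323 left.
February 2114 has 28 days (2114 is not a leap year): 323 − 28 = 295 left.
January 2114 has 31 days: 295 − 31 = 264 left.
December 2113 has 31 days: 264 − 31 = 233 left.
November 2113 has 30 days: 233 − 30 = 203 left.
October 2113 has 31 days: 203 − 31 = 172 left.
September 2113 has 30 days: 172 − 30 = 142 left.
August 2113 has 31 days: 142 − 31 = 111 left.
July 2113 has 31 days: 111 − 31 = 80 left.
June 2113 has 30 days: 80 − 30 = 50 left.
May 2113 has 31 days: 50 − 31 = 19 left.
April 2113 has 30 days; 30 − 19 = 11 → April 11, 2113.
Subtracting 10 months from April 11, 2113:
month 4 − 10 = -6, which is month 6 of year 2112 → June 2112.
Day 11 is valid in June, giving June 11, 2112.

June 11, 2112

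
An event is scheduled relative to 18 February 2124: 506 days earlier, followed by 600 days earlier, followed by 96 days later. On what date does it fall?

Counting back 506 days from February 18, 2124:
Going back 18 days from February 18, 2124 reaches the end of the previous month; 506 − 18 = 488 left.
January 2124 has 31 days: 488 − 31 = 457 left.
December 2123 has 31 days: 457 − 31 = 426 left.
November 2123 has 30 days: 426 − 30 = 396 left.
October 2123 has 31 days: 396 − 31 = 365 left.
September 2123 has 30 days: 365 − 30 = 335 left.
August 2123 has 31 days: 335 − 31 = 304 left.
July 2123 has 31 days: 304 − 31 = 273 left.
June 2123 has 30 days: 273 − 30 = 243 left.
May 2123 has 31 days: 243 − 31 = 212 left.
April 2123 has 30 days: 212 − 30 = 182 left.
March 2123 has 31 days: 182 − 31 = 151 left.
February 2123 has 28 days (2123 is not a leap year): 151 − 28 = 123 left.
January 2123 has 31 days: 123 − 31 = 92 left.
December 2122 has 31 days: 92 − 31 = 61 left.
November 2122 has 30 days: 61 − 30 = 31 left.
October 2122 has 31 days: 31 − 31 = 0 left.
September 2122 has 30 days; 30 − 0 = 30 → September 30, 2122.
Going back 600 days from September 30, 2122:
Going back 30 days from September 30, 2122 reaches the end of the previous month; 600 − 30 = 570 left.
August 2122 has 31 days: 570 − 31 = 539 left.
July 2122 has 31 days: 539 − 31 = 508 left.
June 2122 has 30 days: 508 − 30 = 478 left.
May 2122 has 31 days: 478 − 31 = 447 left.
April 2122 has 30 days: 447 − 30 = 417 left.
March 2122 has 31 days: 417 − 31 = 386 left.
February 2122 has 28 days (2122 is not a leap year): 386 − 28 = 358 left.
January 2122 has 31 days: 358 − 31 = 327 left.
December 2121 has 31 days: 327 − 31 = 296 left.
November 2121 has 30 days: 296 − 30 = 266 left.
October 2121 has 31 days: 266 − 31 = 235 left.
September 2121 has 30 days: 235 − 30 = 205 left.
August 2121 has 31 days: 205 − 31 = 174 left.
July 2121 has 31 days: 174 − 31 = 143 left.
June 2121 has 30 days: 143 − 30 = 113 left.
May 2121 has 31 days: 113 − 31 = 82 left.
April 2121 has 30 days: 82 − 30 = 52 left.
March 2121 has 31 days: 52 − 31 = 21 left.
February 2121 has 28 days; 28 − 21 = 7 → February 7, 2121.
Advancing 96 days from February 7, 2121:
February has 28 days, so 28 − 7 = 21 days remain after February 7, 2121; 96 − 21 = 75 left.
March 2121 has 31 days: 75 − 31 = 44 left.
April 2121 has 30 days: 44 − 30 = 14 left.
14 days into May 2121 → May 14, 2121.

May 14, 2121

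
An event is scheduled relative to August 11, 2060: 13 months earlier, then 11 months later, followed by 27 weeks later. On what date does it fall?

December 17, 2060

Going back 13 months from August 11, 2060:
month 8 − 13 = -5, which is month 7 of year 2059 → July 2059.
Day 11 is valid in July, giving July 11, 2059.
Adding 11 months from July 11, 2059:
month 7 + 11 = 18, which is month 6 of year 2060 → June 2060.
Day 11 is valid in June, giving June 11, 2060.
Advancing 27 weeks (= 189 days) from June 11, 2060:
June has 30 days, so 30 − 11 = 19 days remain after June 11, 2060; 189 − 19 = 170 left.
July 2060 has 31 days: 170 − 31 = 139 left.
August 2060 has 31 days: 139 − 31 = 108 left.
September 2060 has 30 days: 108 − 30 = 78 left.
October 2060 has 31 days: 78 − 31 = 47 left.
November 2060 has 30 days: 47 − 30 = 17 left.
17 days into December 2060 → December 17, 2060.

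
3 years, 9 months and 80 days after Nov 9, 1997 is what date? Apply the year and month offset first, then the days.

October 28, 2001

Adding 3 years, 9 months and 80 days from November 9, 1997: first the month/year part, then the days.
+3 years → 2000; month 11 + 9 = 20, which is month 8 of year 2001 → August 2001.
Day 9 is valid in August, giving August 9, 2001.
Now add 80 days from August 9, 2001.
August has 31 days, so 31 − 9 = 22 days remain after August 9, 2001; 80 − 22 = 58 left.
September 2001 has 30 days: 58 − 30 = 28 left.
28 days into October 2001 → October 28, 2001.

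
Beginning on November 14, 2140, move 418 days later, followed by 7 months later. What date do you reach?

August 6, 2142

Advancing 418 days from November 14, 2140:
November has 30 days, so 30 − 14 = 16 days remain after November 14, 2140; 418 − 16 = 402 left.
December 2140 has 31 days: 402 − 31 = 371 left.
January 2141 has 31 days: 371 − 31 = 340 left.
February 2141 has 28 days (2141 is not a leap year): 340 − 28 = 312 left.
March 2141 has 31 days: 312 − 31 = 281 left.
April 2141 has 30 days: 281 − 30 = 251 left.
May 2141 has 31 days: 251 − 31 = 220 left.
June 2141 has 30 days: 220 − 30 = 190 left.
July 2141 has 31 days: 190 − 31 = 159 left.
August 2141 has 31 days: 159 − 31 = 128 left.
September 2141 has 30 days: 128 − 30 = 98 left.
October 2141 has 31 days: 98 − 31 = 67 left.
November 2141 has 30 days: 67 − 30 = 37 left.
December 2141 has 31 days: 37 − 31 = 6 left.
6 days into January 2142 → January 6, 2142.
Adding 7 months from January 6, 2142:
month 1 + 7 = 8 → August 2142.
Day 6 is valid in August, giving August 6, 2142.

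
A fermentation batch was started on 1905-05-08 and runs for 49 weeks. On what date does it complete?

April 16, 1906

Advancing 49 weeks = 343 days from May 8, 1905.
May has 31 days, so 31 − 8 = 23 days remain after May 8, 1905; 343 − 23 = 320 left.
June 1905 has 30 days: 320 − 30 = 290 left.
July 1905 has 31 days: 290 − 31 = 259 left.
August 1905 has 31 days: 259 − 31 = 228 left.
September 1905 has 30 days: 228 − 30 = 198 left.
October 1905 has 31 days: 198 − 31 = 167 left.
November 1905 has 30 days: 167 − 30 = 137 left.
December 1905 has 31 days: 137 − 31 = 106 left.
January 1906 has 31 days: 106 − 31 = 75 left.
February 1906 has 28 days (1906 is not a leap year): 75 − 28 = 47 left.
March 1906 has 31 days: 47 − 31 = 16 left.
16 days into April 1906 → April 16, 1906.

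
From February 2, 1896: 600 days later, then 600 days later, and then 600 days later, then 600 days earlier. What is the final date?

Counting forward 600 days from February 2, 1896:
February has 29 days, so 29 − 2 = 27 days remain after February 2, 1896; 600 − 27 = 573 left.
March 1896 has 31 days: 573 − 31 = 542 left.
April 1896 has 30 days: 542 − 30 = 512 left.
May 1896 has 31 days: 512 − 31 = 481 left.
June 1896 has 30 days: 481 − 30 = 451 left.
July 1896 has 31 days: 451 − 31 = 420 left.
August 1896 has 31 days: 420 − 31 = 389 left.
September 1896 has 30 days: 389 − 30 = 359 left.
October 1896 has 31 days: 359 − 31 = 328 left.
November 1896 has 30 days: 328 − 30 = 298 left.
December 1896 has 31 days: 298 − 31 = 267 left.
January 1897 has 31 days: 267 − 31 = 236 left.
February 1897 has 28 days (1897 is not a leap year): 236 − 28 = 208 left.
March 1897 has 31 days: 208 − 31 = 177 left.
April 1897 has 30 days: 177 − 30 = 147 left.
May 1897 has 31 days: 147 − 31 = 116 left.
June 1897 has 30 days: 116 − 30 = 86 left.
July 1897 has 31 days: 86 − 31 = 55 left.
August 1897 has 31 days: 55 − 31 = 24 left.
24 days into September 1897 → September 24, 1897.
Counting forward 600 days from September 24, 1897:
September has 30 days, so 30 − 24 = 6 days remain after September 24, 1897; 600 − 6 = 594 left.
October 1897 has 31 days: 594 − 31 = 563 left.
November 1897 has 30 days: 563 − 30 = 533 left.
December 1897 has 31 days: 533 − 31 = 502 left.
January 1898 has 31 days: 502 − 31 = 471 left.
February 1898 has 28 days (1898 is not a leap year): 471 − 28 = 443 left.
March 1898 has 31 days: 443 − 31 = 412 left.
April 1898 has 30 days: 412 − 30 = 382 left.
May 1898 has 31 days: 382 − 31 = 351 left.
June 1898 has 30 days: 351 − 30 = 321 left.
July 1898 has 31 days: 321 − 31 = 290 left.
August 1898 has 31 days: 290 − 31 = 259 left.
September 1898 has 30 days: 259 − 30 = 229 left.
October 1898 has 31 days: 229 − 31 = 198 left.
November 1898 has 30 days: 198 − 30 = 168 left.
December 1898 has 31 days: 168 − 31 = 137 left.
January 1899 has 31 days: 137 − 31 = 106 left.
February 1899 has 28 days (1899 is not a leap year): 106 − 28 = 78 left.
March 1899 has 31 days: 78 − 31 = 47 left.
April 1899 has 30 days: 47 − 30 = 17 left.
17 days into May 1899 → May 17, 1899.
Advancing 600 days from May 17, 1899:
May has 31 days, so 31 − 17 = 14 days remain after May 17, 1899; 600 − 14 = 586 left.
June 1899 has 30 days: 586 − 30 = 556 left.
July 1899 has 31 days: 556 − 31 = 525 left.
August 1899 has 31 days: 525 − 31 = 494 left.
September 1899 has 30 days: 494 − 30 = 464 left.
October 1899 has 31 days: 464 − 31 = 433 left.
November 1899 has 30 days: 433 − 30 = 403 left.
December 1899 has 31 days: 403 − 31 = 372 left.
January 1900 has 31 days: 372 − 31 = 341 left.
February 1900 has 28 days (1900 is not a leap year (divisible by 100 but not 400)): 341 − 28 = 313 left.
March 1900 has 31 days: 313 − 31 = 282 left.
April 1900 has 30 days: 282 − 30 = 252 left.
May 1900 has 31 days: 252 − 31 = 221 left.
June 1900 has 30 days: 221 − 30 = 191 left.
July 1900 has 31 days: 191 − 31 = 160 left.
August 1900 has 31 days: 160 − 31 = 129 left.
September 1900 has 30 days: 129 − 30 = 99 left.
October 1900 has 31 days: 99 − 31 = 68 left.
November 1900 has 30 days: 68 − 30 = 38 left.
December 1900 has 31 days: 38 − 31 = 7 left.
7 days into January 1901 → January 7, 1901.
Going back 600 days from January 7, 1901:
Going back 7 days from January 7, 1901 reaches the end of the previous month; 600 − 7 = 593 left.
December 1900 has 31 days: 593 − 31 = 562 left.
November 1900 has 30 days: 562 − 30 = 532 left.
October 1900 has 31 days: 532 − 31 = 501 left.
September 1900 has 30 days: 501 − 30 = 471 left.
August 1900 has 31 days: 471 − 31 = 440 left.
July 1900 has 31 days: 440 − 31 = 409 left.
June 1900 has 30 days: 409 − 30 = 379 left.
May 1900 has 31 days: 379 − 31 = 348 left.
April 1900 has 30 days: 348 − 30 = 318 left.
March 1900 has 31 days: 318 − 31 = 287 left.
February 1900 has 28 days (1900 is not a leap year (divisible by 100 but not 400)): 287 − 28 = 259 left.
January 1900 has 31 days: 259 − 31 = 228 left.
December 1899 has 31 days: 228 − 31 = 197 left.
November 1899 has 30 days: 197 − 30 = 167 left.
October 1899 has 31 days: 167 − 31 = 136 left.
September 1899 has 30 days: 136 − 30 = 106 left.
August 1899 has 31 days: 106 − 31 = 75 left.
July 1899 has 31 days: 75 − 31 = 44 left.
June 1899 has 30 days: 44 − 30 = 14 left.
May 1899 has 31 days; 31 − 14 = 17 → May 17, 1899.

May 17, 1899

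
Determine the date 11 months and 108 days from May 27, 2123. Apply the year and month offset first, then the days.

August 13, 2124

Counting forward 11 months and 108 days from May 27, 2123: first the month/year part, then the days.
month 5 + 11 = 16, which is month 4 of year 2124 → April 2124.
Day 27 is valid in April, giving April 27, 2124.
Now add 108 days from April 27, 2124.
April has 30 days, so 30 − 27 = 3 days remain after April 27, 2124; 108 − 3 = 105 left.
May 2124 has 31 days: 105 − 31 = 74 left.
June 2124 has 30 days: 74 − 30 = 44 left.
July 2124 has 31 days: 44 − 31 = 13 left.
13 days into August 2124 → August 13, 2124.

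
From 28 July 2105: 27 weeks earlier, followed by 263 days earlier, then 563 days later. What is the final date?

November 16, 2105

Going back 27 weeks (= 189 days) from July 28, 2105:
Going back 28 days from July 28, 2105 reaches the end of the previous month; 189 − 28 = 161 left.
June 2105 has 30 days: 161 − 30 = 131 left.
May 2105 has 31 days: 131 − 31 = 100 left.
April 2105 has 30 days: 100 − 30 = 70 left.
March 2105 has 31 days: 70 − 31 = 39 left.
February 2105 has 28 days (2105 is not a leap year): 39 − 28 = 11 left.
January 2105 has 31 days; 31 − 11 = 20 → January 20, 2105.
Subtracting 263 days from January 20, 2105:
Going back 20 days from January 20, 2105 reaches the end of the previous month; 263 − 20 = 243 left.
December 2104 has 31 days: 243 − 31 = 212 left.
November 2104 has 30 days: 212 − 30 = 182 left.
October 2104 has 31 days: 182 − 31 = 151 left.
September 2104 has 30 days: 151 − 30 = 121 left.
August 2104 has 31 days: 121 − 31 = 90 left.
July 2104 has 31 days: 90 − 31 = 59 left.
June 2104 has 30 days: 59 − 30 = 29 left.
May 2104 has 31 days; 31 − 29 = 2 → May 2, 2104.
Counting forward 563 days from May 2, 2104:
May has 31 days, so 31 − 2 = 29 days remain after May 2, 2104; 563 − 29 = 534 left.
June 2104 has 30 days: 534 − 30 = 504 left.
July 2104 has 31 days: 504 − 31 = 473 left.
August 2104 has 31 days: 473 − 31 = 442 left.
September 2104 has 30 days: 442 − 30 = 412 left.
October 2104 has 31 days: 412 − 31 = 381 left.
November 2104 has 30 days: 381 − 30 = 351 left.
December 2104 has 31 days: 351 − 31 = 320 left.
January 2105 has 31 days: 320 − 31 = 289 left.
February 2105 has 28 days (2105 is not a leap year): 289 − 28 = 261 left.
March 2105 has 31 days: 261 − 31 = 230 left.
April 2105 has 30 days: 230 − 30 = 200 left.
May 2105 has 31 days: 200 − 31 = 169 left.
June 2105 has 30 days: 169 − 30 = 139 left.
July 2105 has 31 days: 139 − 31 = 108 left.
August 2105 has 31 days: 108 − 31 = 77 left.
September 2105 has 30 days: 77 − 30 = 47 left.
October 2105 has 31 days: 47 − 31 = 16 left.
16 days into November 2105 → November 16, 2105.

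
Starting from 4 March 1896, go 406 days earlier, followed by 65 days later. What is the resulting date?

Counting back 406 days from March 4, 1896:
Going back 4 days from March 4, 1896 reaches the end of the previous month; 406 − 4 = 402 left.
February 1896 has 29 days (1896 is a leap year): 402 − 29 = 373 left.
January 1896 has 31 days: 373 − 31 = 342 left.
December 1895 has 31 days: 342 − 31 = 311 left.
November 1895 has 30 days: 311 − 30 = 281 left.
October 1895 has 31 days: 281 − 31 = 250 left.
September 1895 has 30 days: 250 − 30 = 220 left.
August 1895 has 31 days: 220 − 31 = 189 left.
July 1895 has 31 days: 189 − 31 = 158 left.
June 1895 has 30 days: 158 − 30 = 128 left.
May 1895 has 31 days: 128 − 31 = 97 left.
April 1895 has 30 days: 97 − 30 = 67 left.
March 1895 has 31 days: 67 − 31 = 36 left.
February 1895 has 28 days (1895 is not a leap year): 36 − 28 = 8 left.
January 1895 has 31 days; 31 − 8 = 23 → January 23, 1895.
Adding 65 days from January 23, 1895:
January has 31 days, so 31 − 23 = 8 days remain after January 23, 1895; 65 − 8 = 57 left.
February 1895 has 28 days (1895 is not a leap year): 57 − 28 = 29 left.
29 days into March 1895 → March 29, 1895.

March 29, 1895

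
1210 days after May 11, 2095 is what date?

September 2, 2098

Advancing 1210 days from May 11, 2095.
May has 31 days, so 31 − 11 = 20 days remain after May 11, 2095; 1210 − 20 = 1190 left.
June 2095 has 30 days: 1190 − 30 = 1160 left.
July 2095 has 31 days: 1160 − 31 = 1129 left.
August 2095 has 31 days: 1129 − 31 = 1098 left.
September 2095 has 30 days: 1098 − 30 = 1068 left.
October 2095 has 31 days: 1068 − 31 = 1037 left.
November 2095 has 30 days: 1037 − 30 = 1007 left.
December 2095 has 31 days: 1007 − 31 = 976 left.
January 2096 has 31 days: 976 − 31 = 945 left.
February 2096 has 29 days (2096 is a leap year): 945 − 29 = 916 left.
March 2096 has 31 days: 916 − 31 = 885 left.
April 2096 has 30 days: 885 − 30 = 855 left.
May 2096 has 31 days: 855 − 31 = 824 left.
June 2096 has 30 days: 824 − 30 = 794 left.
July 2096 has 31 days: 794 − 31 = 763 left.
August 2096 has 31 days: 763 − 31 = 732 left.
September 2096 has 30 days: 732 − 30 = 702 left.
October 2096 has 31 days: 702 − 31 = 671 left.
November 2096 has 30 days: 671 − 30 = 641 left.
December 2096 has 31 days: 641 − 31 = 610 left.
January 2097 has 31 days: 610 − 31 = 579 left.
February 2097 has 28 days (2097 is not a leap year): 579 − 28 = 551 left.
March 2097 has 31 days: 551 − 31 = 520 left.
April 2097 has 30 days: 520 − 30 = 490 left.
May 2097 has 31 days: 490 − 31 = 459 left.
June 2097 has 30 days: 459 − 30 = 429 left.
July 2097 has 31 days: 429 − 31 = 398 left.
August 2097 has 31 days: 398 − 31 = 367 left.
September 2097 has 30 days: 367 − 30 = 337 left.
October 2097 has 31 days: 337 − 31 = 306 left.
November 2097 has 30 days: 306 − 30 = 276 left.
December 2097 has 31 days: 276 − 31 = 245 left.
January 2098 has 31 days: 245 − 31 = 214 left.
February 2098 has 28 days (2098 is not a leap year): 214 − 28 = 186 left.
March 2098 has 31 days: 186 − 31 = 155 left.
April 2098 has 30 days: 155 − 30 = 125 left.
May 2098 has 31 days: 125 − 31 = 94 left.
June 2098 has 30 days: 94 − 30 = 64 left.
July 2098 has 31 days: 64 − 31 = 33 left.
August 2098 has 31 days: 33 − 31 = 2 left.
2 days into September 2098 → September 2, 2098.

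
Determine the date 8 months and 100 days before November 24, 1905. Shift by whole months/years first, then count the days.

Counting back 8 months and 100 days from November 24, 1905: first the month/year part, then the days.
month 11 − 8 = 3 → March 1905.
Day 24 is valid in March, giving March 24, 1905.
Now subtract 100 days from March 24, 1905.
Going back 24 days from March 24, 1905 reaches the end of the previous month; 100 − 24 = 76 left.
February 1905 has 28 days (1905 is not a leap year): 76 − 28 = 48 left.
January 1905 has 31 days: 48 − 31 = 17 left.
December 1904 has 31 days; 31 − 17 = 14 → December 14, 1904.

December 14, 1904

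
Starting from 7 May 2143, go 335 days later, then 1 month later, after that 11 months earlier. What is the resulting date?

June 6, 2143

Counting forward 335 days from May 7, 2143:
May has 31 days, so 31 − 7 = 24 days remain after May 7, 2143; 335 − 24 = 311 left.
June 2143 has 30 days: 311 − 30 = 281 left.
July 2143 has 31 days: 281 − 31 = 250 left.
August 2143 has 31 days: 250 − 31 = 219 left.
September 2143 has 30 days: 219 − 30 = 189 left.
October 2143 has 31 days: 189 − 31 = 158 left.
November 2143 has 30 days: 158 − 30 = 128 left.
December 2143 has 31 days: 128 − 31 = 97 left.
January 2144 has 31 days: 97 − 31 = 66 left.
February 2144 has 29 days (2144 is a leap year): 66 − 29 = 37 left.
March 2144 has 31 days: 37 − 31 = 6 left.
6 days into April 2144 → April 6, 2144.
Adding 1 month from April 6, 2144:
month 4 + 1 = 5 → May 2144.
Day 6 is valid in May, giving May 6, 2144.
Counting back 11 months from May 6, 2144:
month 5 − 11 = -6, which is month 6 of year 2143 → June 2143.
Day 6 is valid in June, giving June 6, 2143.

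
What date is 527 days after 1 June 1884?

November 10, 1885

Advancing 527 days from June 1, 1884.
June has 30 days, so 30 − 1 = 29 days remain after June 1, 1884; 527 − 29 = 498 left.
July 1884 has 31 days: 498 − 31 = 467 left.
August 1884 has 31 days: 467 − 31 = 436 left.
September 1884 has 30 days: 436 − 30 = 406 left.
October 1884 has 31 days: 406 − 31 = 375 left.
November 1884 has 30 days: 375 − 30 = 345 left.
December 1884 has 31 days: 345 − 31 = 314 left.
January 1885 has 31 days: 314 − 31 = 283 left.
February 1885 has 28 days (1885 is not a leap year): 283 − 28 = 255 left.
March 1885 has 31 days: 255 − 31 = 224 left.
April 1885 has 30 days: 224 − 30 = 194 left.
May 1885 has 31 days: 194 − 31 = 163 left.
June 1885 has 30 days: 163 − 30 = 133 left.
July 1885 has 31 days: 133 − 31 = 102 left.
August 1885 has 31 days: 102 − 31 = 71 left.
September 1885 has 30 days: 71 − 30 = 41 left.
October 1885 has 31 days: 41 − 31 = 10 left.
10 days into November 1885 → November 10, 1885.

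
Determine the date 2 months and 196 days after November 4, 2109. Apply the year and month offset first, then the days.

July 19, 2110

Adding 2 months and 196 days from November 4, 2109: first the month/year part, then the days.
month 11 + 2 = 13, which is month 1 of year 2110 → January 2110.
Day 4 is valid in January, giving January 4, 2110.
Now add 196 days from January 4, 2110.
January has 31 days, so 31 − 4 = 27 days remain after January 4, 2110; 196 − 27 = 169 left.
February 2110 has 28 days (2110 is not a leap year): 169 − 28 = 141 left.
March 2110 has 31 days: 141 − 31 = 110 left.
April 2110 has 30 days: 110 − 30 = 80 left.
May 2110 has 31 days: 80 − 31 = 49 left.
June 2110 has 30 days: 49 − 30 = 19 left.
19 days into July 2110 → July 19, 2110.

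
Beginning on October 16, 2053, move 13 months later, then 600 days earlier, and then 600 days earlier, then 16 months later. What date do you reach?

Advancing 13 months from October 16, 2053:
month 10 + 13 = 23, which is month 11 of year 2054 → November 2054.
Day 16 is valid in November, giving November 16, 2054.
Going back 600 days from November 16, 2054:
Going back 16 days from November 16, 2054 reaches the end of the previous month; 600 − 16 = 584 left.
October 2054 has 31 days: 584 − 31 = 553 left.
September 2054 has 30 days: 553 − 30 = 523 left.
August 2054 has 31 days: 523 − 31 = 492 left.
July 2054 has 31 days: 492 − 31 = 461 left.
June 2054 has 30 days: 461 − 30 = 431 left.
May 2054 has 31 days: 431 − 31 = 400 left.
April 2054 has 30 days: 400 − 30 = 370 left.
March 2054 has 31 days: 370 − 31 = 339 left.
February 2054 has 28 days (2054 is not a leap year): 339 − 28 = 311 left.
January 2054 has 31 days: 311 − 31 = 280 left.
December 2053 has 31 days: 280 − 31 = 249 left.
November 2053 has 30 days: 249 − 30 = 219 left.
October 2053 has 31 days: 219 − 31 = 188 left.
September 2053 has 30 days: 188 − 30 = 158 left.
August 2053 has 31 days: 158 − 31 = 127 left.
July 2053 has 31 days: 127 − 31 = 96 left.
June 2053 has 30 days: 96 − 30 = 66 left.
May 2053 has 31 days: 66 − 31 = 35 left.
April 2053 has 30 days: 35 − 30 = 5 left.
March 2053 has 31 days; 31 − 5 = 26 → March 26, 2053.
Counting back 600 days from March 26, 2053:
Going back 26 days from March 26, 2053 reaches the end of the previous month; 600 − 26 = 574 left.
February 2053 has 28 days (2053 is not a leap year): 574 − 28 = 546 left.
January 2053 has 31 days: 546 − 31 = 515 left.
December 2052 has 31 days: 515 − 31 = 484 left.
November 2052 has 30 days: 484 − 30 = 454 left.
October 2052 has 31 days: 454 − 31 = 423 left.
September 2052 has 30 days: 423 − 30 = 393 left.
August 2052 has 31 days: 393 − 31 = 362 left.
July 2052 has 31 days: 362 − 31 = 331 left.
June 2052 has 30 days: 331 − 30 = 301 left.
May 2052 has 31 days: 301 − 31 = 270 left.
April 2052 has 30 days: 270 − 30 = 240 left.
March 2052 has 31 days: 240 − 31 = 209 left.
February 2052 has 29 days (2052 is a leap year): 209 − 29 = 180 left.
January 2052 has 31 days: 180 − 31 = 149 left.
December 2051 has 31 days: 149 − 31 = 118 left.
November 2051 has 30 days: 118 − 30 = 88 left.
October 2051 has 31 days: 88 − 31 = 57 left.
September 2051 has 30 days: 57 − 30 = 27 left.
August 2051 has 31 days; 31 − 27 = 4 → August 4, 2051.
Adding 16 months from August 4, 2051:
month 8 + 16 = 24, which is month 12 of year 2052 → December 2052.
Day 4 is valid in December, giving December 4, 2052.

December 4, 2052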